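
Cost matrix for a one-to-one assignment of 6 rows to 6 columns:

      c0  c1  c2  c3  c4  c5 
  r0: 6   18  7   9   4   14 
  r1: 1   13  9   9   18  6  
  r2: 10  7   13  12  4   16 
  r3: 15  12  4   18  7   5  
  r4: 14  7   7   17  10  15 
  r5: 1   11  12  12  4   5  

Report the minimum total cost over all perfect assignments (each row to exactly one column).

optimal assignment: row0→col3 (cost 9), row1→col0 (cost 1), row2→col4 (cost 4), row3→col2 (cost 4), row4→col1 (cost 7), row5→col5 (cost 5)
total = 9 + 1 + 4 + 4 + 7 + 5 = 30

Minimum assignment cost: 30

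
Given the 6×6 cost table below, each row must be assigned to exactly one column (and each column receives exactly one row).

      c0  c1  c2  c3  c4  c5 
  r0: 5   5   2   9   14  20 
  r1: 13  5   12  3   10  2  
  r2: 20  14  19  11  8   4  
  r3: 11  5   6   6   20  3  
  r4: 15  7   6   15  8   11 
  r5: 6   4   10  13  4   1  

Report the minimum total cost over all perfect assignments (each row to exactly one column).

optimal assignment: row0→col0 (cost 5), row1→col3 (cost 3), row2→col5 (cost 4), row3→col1 (cost 5), row4→col2 (cost 6), row5→col4 (cost 4)
total = 5 + 3 + 4 + 5 + 6 + 4 = 27

Minimum assignment cost: 27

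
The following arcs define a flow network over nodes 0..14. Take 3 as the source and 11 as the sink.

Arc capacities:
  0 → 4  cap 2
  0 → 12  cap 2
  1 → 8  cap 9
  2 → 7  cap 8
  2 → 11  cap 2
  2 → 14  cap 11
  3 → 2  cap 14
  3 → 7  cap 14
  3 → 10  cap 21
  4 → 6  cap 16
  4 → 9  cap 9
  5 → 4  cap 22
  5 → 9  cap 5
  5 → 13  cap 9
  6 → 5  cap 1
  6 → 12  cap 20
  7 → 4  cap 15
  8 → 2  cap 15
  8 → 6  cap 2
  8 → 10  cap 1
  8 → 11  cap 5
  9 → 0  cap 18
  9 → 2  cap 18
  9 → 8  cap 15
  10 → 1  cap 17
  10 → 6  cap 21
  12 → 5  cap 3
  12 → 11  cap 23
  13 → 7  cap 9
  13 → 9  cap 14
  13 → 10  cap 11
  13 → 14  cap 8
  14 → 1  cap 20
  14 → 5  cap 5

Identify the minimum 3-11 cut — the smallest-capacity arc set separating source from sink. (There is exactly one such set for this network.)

Min-cut arcs: {(0,12), (2,11), (6,12), (8,11)} (total capacity 29)

augment #1: 3→2→11 push 2
augment #2: 3→10→1→8→11 push 5
augment #3: 3→10→6→12→11 push 16
augment #4: 3→7→4→6→12→11 push 4
augment #5: 3→7→4→9→0→12→11 push 2
max flow = 29; residual-reachable set from 3 gives S-side
cut edges (S→T): {(0,12), (2,11), (6,12), (8,11)} total cap 29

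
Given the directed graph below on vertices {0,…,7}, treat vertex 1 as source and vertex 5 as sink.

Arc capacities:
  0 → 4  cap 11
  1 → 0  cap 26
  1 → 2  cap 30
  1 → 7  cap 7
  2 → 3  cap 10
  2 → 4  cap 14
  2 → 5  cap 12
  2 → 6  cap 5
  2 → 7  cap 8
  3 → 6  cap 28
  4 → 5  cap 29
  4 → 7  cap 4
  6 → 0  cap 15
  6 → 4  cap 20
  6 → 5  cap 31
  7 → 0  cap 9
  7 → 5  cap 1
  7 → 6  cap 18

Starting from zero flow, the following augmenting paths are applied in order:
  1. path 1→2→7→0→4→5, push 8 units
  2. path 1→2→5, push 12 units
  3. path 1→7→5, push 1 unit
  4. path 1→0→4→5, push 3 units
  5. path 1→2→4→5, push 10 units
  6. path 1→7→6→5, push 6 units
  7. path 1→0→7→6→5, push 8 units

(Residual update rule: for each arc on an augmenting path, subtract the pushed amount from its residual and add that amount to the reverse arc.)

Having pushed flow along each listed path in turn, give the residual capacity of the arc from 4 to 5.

Residual capacity of (4,5): 8

after path 1 (1→2→7→0→4→5, push 8): res(4,5)=21
after path 2 (1→2→5, push 12): res(4,5)=21
after path 3 (1→7→5, push 1): res(4,5)=21
after path 4 (1→0→4→5, push 3): res(4,5)=18
after path 5 (1→2→4→5, push 10): res(4,5)=8
after path 6 (1→7→6→5, push 6): res(4,5)=8
after path 7 (1→0→7→6→5, push 8): res(4,5)=8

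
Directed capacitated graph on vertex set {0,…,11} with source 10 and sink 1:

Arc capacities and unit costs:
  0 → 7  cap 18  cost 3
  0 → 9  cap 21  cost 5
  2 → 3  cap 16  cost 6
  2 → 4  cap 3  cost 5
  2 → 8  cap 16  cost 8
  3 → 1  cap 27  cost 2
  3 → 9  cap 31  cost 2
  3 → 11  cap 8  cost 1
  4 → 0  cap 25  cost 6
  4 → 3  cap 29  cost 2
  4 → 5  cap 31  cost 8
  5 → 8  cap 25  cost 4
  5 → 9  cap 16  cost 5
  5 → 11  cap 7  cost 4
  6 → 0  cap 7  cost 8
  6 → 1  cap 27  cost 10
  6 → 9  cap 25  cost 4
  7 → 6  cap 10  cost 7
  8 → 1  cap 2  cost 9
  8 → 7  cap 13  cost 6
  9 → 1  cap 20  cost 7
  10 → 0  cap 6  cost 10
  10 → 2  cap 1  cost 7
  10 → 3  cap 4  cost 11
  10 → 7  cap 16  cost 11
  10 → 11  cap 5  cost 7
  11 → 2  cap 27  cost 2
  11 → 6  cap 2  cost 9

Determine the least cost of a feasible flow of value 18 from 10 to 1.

shortest-cost path #1: 10→3→1 push 4 @ unit cost 13 (adds 52)
shortest-cost path #2: 10→2→3→1 push 1 @ unit cost 15 (adds 15)
shortest-cost path #3: 10→11→2→3→1 push 5 @ unit cost 17 (adds 85)
shortest-cost path #4: 10→0→9→1 push 6 @ unit cost 22 (adds 132)
shortest-cost path #5: 10→7→6→1 push 2 @ unit cost 28 (adds 56)
total cost = 340

Minimum cost for 18 units: 340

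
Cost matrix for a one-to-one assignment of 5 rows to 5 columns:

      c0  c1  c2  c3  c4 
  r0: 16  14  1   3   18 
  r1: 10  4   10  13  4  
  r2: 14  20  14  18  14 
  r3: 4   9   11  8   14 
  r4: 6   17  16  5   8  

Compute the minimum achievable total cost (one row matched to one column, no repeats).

Minimum assignment cost: 28

optimal assignment: row0→col2 (cost 1), row1→col1 (cost 4), row2→col4 (cost 14), row3→col0 (cost 4), row4→col3 (cost 5)
total = 1 + 4 + 14 + 4 + 5 = 28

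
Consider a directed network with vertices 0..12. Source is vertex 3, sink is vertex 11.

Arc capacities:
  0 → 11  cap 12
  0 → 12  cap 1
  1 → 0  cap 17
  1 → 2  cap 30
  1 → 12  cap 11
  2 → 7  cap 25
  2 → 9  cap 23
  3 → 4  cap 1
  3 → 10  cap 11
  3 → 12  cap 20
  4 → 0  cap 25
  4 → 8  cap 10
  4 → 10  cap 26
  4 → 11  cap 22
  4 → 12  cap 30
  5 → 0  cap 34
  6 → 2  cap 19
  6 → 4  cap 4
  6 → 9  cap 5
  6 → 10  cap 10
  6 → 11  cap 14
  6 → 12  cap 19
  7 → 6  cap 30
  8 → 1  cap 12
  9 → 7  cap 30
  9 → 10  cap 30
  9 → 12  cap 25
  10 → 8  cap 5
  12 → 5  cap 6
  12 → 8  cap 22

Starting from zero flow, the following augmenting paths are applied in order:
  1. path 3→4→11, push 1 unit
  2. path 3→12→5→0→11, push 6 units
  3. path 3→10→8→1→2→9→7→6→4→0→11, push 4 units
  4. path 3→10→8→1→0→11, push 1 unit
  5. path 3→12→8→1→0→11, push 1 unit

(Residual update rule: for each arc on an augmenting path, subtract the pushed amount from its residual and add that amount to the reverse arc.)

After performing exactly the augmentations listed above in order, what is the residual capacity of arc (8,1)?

after path 1 (3→4→11, push 1): res(8,1)=12
after path 2 (3→12→5→0→11, push 6): res(8,1)=12
after path 3 (3→10→8→1→2→9→7→6→4→0→11, push 4): res(8,1)=8
after path 4 (3→10→8→1→0→11, push 1): res(8,1)=7
after path 5 (3→12→8→1→0→11, push 1): res(8,1)=6

Residual capacity of (8,1): 6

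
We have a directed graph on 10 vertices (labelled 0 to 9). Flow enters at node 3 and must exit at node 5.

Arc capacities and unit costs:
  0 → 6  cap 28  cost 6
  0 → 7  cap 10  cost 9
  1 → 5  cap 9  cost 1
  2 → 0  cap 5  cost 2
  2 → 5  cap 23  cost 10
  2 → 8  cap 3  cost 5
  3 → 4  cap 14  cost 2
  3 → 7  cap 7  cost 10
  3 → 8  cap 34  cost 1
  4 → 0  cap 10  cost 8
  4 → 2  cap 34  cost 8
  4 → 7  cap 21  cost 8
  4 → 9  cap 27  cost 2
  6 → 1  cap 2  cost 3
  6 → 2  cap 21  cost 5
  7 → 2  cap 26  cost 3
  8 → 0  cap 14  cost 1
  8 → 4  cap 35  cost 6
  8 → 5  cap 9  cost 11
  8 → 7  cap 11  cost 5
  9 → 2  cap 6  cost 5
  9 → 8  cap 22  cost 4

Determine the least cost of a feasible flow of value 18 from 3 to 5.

shortest-cost path #1: 3→8→5 push 9 @ unit cost 12 (adds 108)
shortest-cost path #2: 3→8→0→6→1→5 push 2 @ unit cost 12 (adds 24)
shortest-cost path #3: 3→4→9→2→5 push 6 @ unit cost 19 (adds 114)
shortest-cost path #4: 3→8→7→2→5 push 1 @ unit cost 19 (adds 19)
total cost = 265

Minimum cost for 18 units: 265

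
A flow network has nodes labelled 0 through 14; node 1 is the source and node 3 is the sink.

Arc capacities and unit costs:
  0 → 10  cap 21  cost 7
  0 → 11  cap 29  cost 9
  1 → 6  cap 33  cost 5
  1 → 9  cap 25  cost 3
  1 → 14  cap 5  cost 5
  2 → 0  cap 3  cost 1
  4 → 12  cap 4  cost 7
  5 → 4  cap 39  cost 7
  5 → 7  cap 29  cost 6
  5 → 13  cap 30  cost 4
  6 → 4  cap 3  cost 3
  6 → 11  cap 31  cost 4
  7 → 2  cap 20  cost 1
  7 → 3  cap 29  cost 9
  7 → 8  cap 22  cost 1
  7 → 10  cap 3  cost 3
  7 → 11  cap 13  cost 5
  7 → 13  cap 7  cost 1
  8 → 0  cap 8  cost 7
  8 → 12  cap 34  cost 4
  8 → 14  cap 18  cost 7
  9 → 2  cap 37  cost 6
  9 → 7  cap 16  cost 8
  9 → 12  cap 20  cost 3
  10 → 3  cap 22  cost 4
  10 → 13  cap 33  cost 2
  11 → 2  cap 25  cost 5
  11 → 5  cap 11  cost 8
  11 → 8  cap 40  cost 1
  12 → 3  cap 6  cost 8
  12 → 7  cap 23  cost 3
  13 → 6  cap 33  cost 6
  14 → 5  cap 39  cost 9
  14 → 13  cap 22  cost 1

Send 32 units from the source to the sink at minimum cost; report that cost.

shortest-cost path #1: 1→9→12→3 push 6 @ unit cost 14 (adds 84)
shortest-cost path #2: 1→9→12→7→10→3 push 3 @ unit cost 16 (adds 48)
shortest-cost path #3: 1→9→12→7→3 push 11 @ unit cost 18 (adds 198)
shortest-cost path #4: 1→9→7→3 push 5 @ unit cost 20 (adds 100)
shortest-cost path #5: 1→6→11→8→12→7→3 push 7 @ unit cost 26 (adds 182)
total cost = 612

Minimum cost for 32 units: 612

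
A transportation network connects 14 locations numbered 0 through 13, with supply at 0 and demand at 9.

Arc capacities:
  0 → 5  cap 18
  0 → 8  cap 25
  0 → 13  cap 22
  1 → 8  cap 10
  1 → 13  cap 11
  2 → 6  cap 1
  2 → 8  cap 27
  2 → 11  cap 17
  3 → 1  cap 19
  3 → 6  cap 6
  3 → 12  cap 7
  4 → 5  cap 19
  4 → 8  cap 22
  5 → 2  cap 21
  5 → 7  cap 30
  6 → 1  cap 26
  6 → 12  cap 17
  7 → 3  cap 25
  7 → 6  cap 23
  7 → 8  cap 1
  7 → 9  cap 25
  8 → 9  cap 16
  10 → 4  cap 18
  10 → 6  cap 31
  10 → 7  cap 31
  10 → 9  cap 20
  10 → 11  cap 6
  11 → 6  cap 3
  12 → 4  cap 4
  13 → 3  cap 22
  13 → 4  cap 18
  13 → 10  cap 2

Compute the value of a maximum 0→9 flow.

augment #1: 0→8→9 bottleneck 16, total now 16
augment #2: 0→5→7→9 bottleneck 18, total now 34
augment #3: 0→13→10→9 bottleneck 2, total now 36
augment #4: 0→13→4→5→7→9 bottleneck 7, total now 43

Maximum flow value: 43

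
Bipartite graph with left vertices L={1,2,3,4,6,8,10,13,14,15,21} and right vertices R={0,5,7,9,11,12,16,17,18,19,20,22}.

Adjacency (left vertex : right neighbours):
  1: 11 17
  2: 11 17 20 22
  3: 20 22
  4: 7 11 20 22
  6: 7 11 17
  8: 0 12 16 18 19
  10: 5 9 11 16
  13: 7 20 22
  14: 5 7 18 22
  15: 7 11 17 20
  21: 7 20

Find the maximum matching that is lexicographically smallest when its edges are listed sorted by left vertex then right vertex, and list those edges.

|M| = 8 (so the lex-smallest maximum matching has 8 edges)
process left vertices in ascending order; for each, take the smallest-labelled available neighbour that still permits 8 edges overall, or leave it unmatched if none does
lex-smallest matching: {1-11, 2-17, 3-20, 4-7, 8-0, 10-5, 13-22, 14-18}

Lex-smallest maximum matching: {(1,11), (2,17), (3,20), (4,7), (8,0), (10,5), (13,22), (14,18)}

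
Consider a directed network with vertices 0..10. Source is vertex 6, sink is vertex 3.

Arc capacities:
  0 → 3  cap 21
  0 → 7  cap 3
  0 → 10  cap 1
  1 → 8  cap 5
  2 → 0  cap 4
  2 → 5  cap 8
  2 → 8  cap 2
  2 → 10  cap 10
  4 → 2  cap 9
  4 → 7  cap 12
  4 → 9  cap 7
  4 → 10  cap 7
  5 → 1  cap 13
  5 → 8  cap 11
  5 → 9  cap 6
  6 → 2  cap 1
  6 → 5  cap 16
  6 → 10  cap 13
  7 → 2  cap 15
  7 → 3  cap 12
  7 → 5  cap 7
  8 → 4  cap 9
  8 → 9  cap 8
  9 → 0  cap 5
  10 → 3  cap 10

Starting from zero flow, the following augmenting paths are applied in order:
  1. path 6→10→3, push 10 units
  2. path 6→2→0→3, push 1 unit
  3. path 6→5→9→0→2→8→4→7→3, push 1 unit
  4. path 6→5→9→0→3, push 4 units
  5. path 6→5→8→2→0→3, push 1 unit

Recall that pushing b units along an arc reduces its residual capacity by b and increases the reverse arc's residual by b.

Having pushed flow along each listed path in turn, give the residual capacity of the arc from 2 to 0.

Residual capacity of (2,0): 3

after path 1 (6→10→3, push 10): res(2,0)=4
after path 2 (6→2→0→3, push 1): res(2,0)=3
after path 3 (6→5→9→0→2→8→4→7→3, push 1): res(2,0)=4
after path 4 (6→5→9→0→3, push 4): res(2,0)=4
after path 5 (6→5→8→2→0→3, push 1): res(2,0)=3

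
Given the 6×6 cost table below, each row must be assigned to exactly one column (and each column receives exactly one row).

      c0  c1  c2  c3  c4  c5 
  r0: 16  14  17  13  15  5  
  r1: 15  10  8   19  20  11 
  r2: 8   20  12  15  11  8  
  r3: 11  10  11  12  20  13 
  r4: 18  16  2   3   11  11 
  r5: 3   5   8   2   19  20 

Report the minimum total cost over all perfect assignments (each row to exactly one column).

optimal assignment: row0→col5 (cost 5), row1→col2 (cost 8), row2→col4 (cost 11), row3→col1 (cost 10), row4→col3 (cost 3), row5→col0 (cost 3)
total = 5 + 8 + 11 + 10 + 3 + 3 = 40

Minimum assignment cost: 40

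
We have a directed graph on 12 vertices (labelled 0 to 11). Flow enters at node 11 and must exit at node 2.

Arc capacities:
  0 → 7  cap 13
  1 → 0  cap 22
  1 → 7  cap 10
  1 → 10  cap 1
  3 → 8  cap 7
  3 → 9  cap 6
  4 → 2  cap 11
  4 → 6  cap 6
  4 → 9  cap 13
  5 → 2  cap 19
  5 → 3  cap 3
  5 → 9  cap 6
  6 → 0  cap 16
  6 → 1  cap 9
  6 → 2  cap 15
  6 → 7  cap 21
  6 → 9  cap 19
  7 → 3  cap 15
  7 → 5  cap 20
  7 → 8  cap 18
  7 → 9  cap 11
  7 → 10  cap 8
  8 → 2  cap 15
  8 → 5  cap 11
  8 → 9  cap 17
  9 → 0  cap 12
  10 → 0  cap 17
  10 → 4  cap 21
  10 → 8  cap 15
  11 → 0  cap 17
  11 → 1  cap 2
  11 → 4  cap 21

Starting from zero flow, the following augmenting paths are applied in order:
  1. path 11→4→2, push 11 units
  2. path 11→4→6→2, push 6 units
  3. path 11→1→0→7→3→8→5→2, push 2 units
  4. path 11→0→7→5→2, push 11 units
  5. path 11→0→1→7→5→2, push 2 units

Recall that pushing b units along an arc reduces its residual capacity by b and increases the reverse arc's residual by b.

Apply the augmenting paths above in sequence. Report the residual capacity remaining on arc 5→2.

Residual capacity of (5,2): 4

after path 1 (11→4→2, push 11): res(5,2)=19
after path 2 (11→4→6→2, push 6): res(5,2)=19
after path 3 (11→1→0→7→3→8→5→2, push 2): res(5,2)=17
after path 4 (11→0→7→5→2, push 11): res(5,2)=6
after path 5 (11→0→1→7→5→2, push 2): res(5,2)=4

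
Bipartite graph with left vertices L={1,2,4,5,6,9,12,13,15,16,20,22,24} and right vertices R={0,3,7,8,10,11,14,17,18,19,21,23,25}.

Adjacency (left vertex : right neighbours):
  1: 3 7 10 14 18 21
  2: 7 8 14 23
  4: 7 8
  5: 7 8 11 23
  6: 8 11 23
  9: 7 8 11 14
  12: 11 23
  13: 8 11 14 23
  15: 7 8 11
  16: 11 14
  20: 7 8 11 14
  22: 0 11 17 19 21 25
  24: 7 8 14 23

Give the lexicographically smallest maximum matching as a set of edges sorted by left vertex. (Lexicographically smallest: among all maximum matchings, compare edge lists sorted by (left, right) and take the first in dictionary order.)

|M| = 7 (so the lex-smallest maximum matching has 7 edges)
process left vertices in ascending order; for each, take the smallest-labelled available neighbour that still permits 7 edges overall, or leave it unmatched if none does
lex-smallest matching: {1-3, 2-7, 4-8, 5-11, 6-23, 9-14, 22-0}

Lex-smallest maximum matching: {(1,3), (2,7), (4,8), (5,11), (6,23), (9,14), (22,0)}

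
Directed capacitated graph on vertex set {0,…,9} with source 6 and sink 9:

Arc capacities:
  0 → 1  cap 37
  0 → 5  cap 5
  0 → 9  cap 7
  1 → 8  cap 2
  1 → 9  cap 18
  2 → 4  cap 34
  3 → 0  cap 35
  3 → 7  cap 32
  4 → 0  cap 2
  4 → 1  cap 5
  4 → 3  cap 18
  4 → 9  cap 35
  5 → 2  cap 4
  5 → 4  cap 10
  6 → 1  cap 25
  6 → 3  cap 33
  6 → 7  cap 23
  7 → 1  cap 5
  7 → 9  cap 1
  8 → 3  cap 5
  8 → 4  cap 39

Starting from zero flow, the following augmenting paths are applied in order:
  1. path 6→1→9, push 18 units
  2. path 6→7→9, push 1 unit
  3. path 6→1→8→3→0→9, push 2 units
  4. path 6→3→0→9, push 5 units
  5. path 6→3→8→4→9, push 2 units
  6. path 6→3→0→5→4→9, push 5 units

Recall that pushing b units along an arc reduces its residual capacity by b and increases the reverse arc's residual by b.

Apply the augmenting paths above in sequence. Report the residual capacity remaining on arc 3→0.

Residual capacity of (3,0): 23

after path 1 (6→1→9, push 18): res(3,0)=35
after path 2 (6→7→9, push 1): res(3,0)=35
after path 3 (6→1→8→3→0→9, push 2): res(3,0)=33
after path 4 (6→3→0→9, push 5): res(3,0)=28
after path 5 (6→3→8→4→9, push 2): res(3,0)=28
after path 6 (6→3→0→5→4→9, push 5): res(3,0)=23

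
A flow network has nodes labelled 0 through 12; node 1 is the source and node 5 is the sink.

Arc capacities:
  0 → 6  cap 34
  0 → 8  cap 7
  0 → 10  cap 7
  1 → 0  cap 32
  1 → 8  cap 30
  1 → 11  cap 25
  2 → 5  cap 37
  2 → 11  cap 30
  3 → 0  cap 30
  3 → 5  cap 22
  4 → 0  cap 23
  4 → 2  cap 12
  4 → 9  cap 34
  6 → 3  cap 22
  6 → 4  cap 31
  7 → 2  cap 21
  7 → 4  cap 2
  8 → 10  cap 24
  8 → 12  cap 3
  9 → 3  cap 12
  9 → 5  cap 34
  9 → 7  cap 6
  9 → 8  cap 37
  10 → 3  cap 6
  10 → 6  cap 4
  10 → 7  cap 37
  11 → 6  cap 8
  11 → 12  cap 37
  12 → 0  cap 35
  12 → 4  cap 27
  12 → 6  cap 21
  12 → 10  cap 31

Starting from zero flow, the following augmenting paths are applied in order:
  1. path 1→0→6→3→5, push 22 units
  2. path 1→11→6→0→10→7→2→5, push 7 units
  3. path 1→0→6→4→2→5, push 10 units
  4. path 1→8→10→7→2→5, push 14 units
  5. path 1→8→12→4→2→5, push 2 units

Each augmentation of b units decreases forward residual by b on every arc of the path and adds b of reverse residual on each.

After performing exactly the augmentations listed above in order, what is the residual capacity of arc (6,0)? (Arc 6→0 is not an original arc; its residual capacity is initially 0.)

Residual capacity of (6,0): 25

after path 1 (1→0→6→3→5, push 22): res(6,0)=22
after path 2 (1→11→6→0→10→7→2→5, push 7): res(6,0)=15
after path 3 (1→0→6→4→2→5, push 10): res(6,0)=25
after path 4 (1→8→10→7→2→5, push 14): res(6,0)=25
after path 5 (1→8→12→4→2→5, push 2): res(6,0)=25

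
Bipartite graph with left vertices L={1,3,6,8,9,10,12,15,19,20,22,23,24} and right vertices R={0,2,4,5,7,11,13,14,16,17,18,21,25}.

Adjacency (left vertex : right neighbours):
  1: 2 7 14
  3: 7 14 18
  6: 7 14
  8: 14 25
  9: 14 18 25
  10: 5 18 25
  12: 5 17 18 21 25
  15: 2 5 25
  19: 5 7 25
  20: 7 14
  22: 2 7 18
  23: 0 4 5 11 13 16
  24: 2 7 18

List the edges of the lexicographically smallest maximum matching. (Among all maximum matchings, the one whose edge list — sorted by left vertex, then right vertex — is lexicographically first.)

Lex-smallest maximum matching: {(1,2), (3,7), (6,14), (8,25), (9,18), (10,5), (12,17), (23,0)}

|M| = 8 (so the lex-smallest maximum matching has 8 edges)
process left vertices in ascending order; for each, take the smallest-labelled available neighbour that still permits 8 edges overall, or leave it unmatched if none does
lex-smallest matching: {1-2, 3-7, 6-14, 8-25, 9-18, 10-5, 12-17, 23-0}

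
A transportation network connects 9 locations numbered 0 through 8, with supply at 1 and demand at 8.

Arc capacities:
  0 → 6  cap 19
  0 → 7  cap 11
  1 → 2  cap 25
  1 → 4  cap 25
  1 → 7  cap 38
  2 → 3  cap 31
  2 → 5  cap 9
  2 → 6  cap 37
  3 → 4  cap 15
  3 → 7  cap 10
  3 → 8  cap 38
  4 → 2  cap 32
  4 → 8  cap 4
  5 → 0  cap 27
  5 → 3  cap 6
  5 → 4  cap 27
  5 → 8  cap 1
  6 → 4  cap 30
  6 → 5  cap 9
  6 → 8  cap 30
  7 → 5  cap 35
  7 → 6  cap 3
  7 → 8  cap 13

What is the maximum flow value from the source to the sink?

augment #1: 1→4→8 bottleneck 4, total now 4
augment #2: 1→7→8 bottleneck 13, total now 17
augment #3: 1→2→3→8 bottleneck 25, total now 42
augment #4: 1→7→5→8 bottleneck 1, total now 43
augment #5: 1→7→6→8 bottleneck 3, total now 46
augment #6: 1→4→2→3→8 bottleneck 6, total now 52
augment #7: 1→4→2→6→8 bottleneck 15, total now 67
augment #8: 1→7→5→3→8 bottleneck 6, total now 73
augment #9: 1→7→5→0→6→8 bottleneck 12, total now 85

Maximum flow value: 85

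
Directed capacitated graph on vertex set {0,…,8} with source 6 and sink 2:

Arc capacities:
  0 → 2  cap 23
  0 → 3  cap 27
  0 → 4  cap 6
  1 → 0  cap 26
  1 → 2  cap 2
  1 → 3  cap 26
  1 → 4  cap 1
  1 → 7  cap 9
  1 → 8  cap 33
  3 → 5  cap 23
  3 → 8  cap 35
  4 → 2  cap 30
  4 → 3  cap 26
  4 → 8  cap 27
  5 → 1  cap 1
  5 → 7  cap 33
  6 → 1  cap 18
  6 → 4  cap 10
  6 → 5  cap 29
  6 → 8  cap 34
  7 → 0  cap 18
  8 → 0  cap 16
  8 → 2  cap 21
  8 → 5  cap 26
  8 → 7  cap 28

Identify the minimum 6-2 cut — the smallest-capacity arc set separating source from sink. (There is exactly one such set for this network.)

augment #1: 6→1→2 push 2
augment #2: 6→4→2 push 10
augment #3: 6→8→2 push 21
augment #4: 6→1→0→2 push 16
augment #5: 6→8→0→2 push 7
augment #6: 6→5→1→4→2 push 1
augment #7: 6→8→0→4→2 push 6
max flow = 63; residual-reachable set from 6 gives S-side
cut edges (S→T): {(0,2), (0,4), (1,2), (1,4), (6,4), (8,2)} total cap 63

Min-cut arcs: {(0,2), (0,4), (1,2), (1,4), (6,4), (8,2)} (total capacity 63)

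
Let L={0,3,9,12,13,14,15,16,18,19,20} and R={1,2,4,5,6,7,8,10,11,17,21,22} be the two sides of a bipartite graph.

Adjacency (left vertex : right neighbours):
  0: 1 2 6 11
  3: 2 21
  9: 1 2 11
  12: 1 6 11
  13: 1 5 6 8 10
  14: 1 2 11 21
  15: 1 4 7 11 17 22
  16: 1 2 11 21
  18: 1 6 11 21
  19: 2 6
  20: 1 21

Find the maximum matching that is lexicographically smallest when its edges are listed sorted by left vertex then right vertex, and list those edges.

Lex-smallest maximum matching: {(0,1), (3,2), (9,11), (12,6), (13,5), (14,21), (15,4)}

|M| = 7 (so the lex-smallest maximum matching has 7 edges)
process left vertices in ascending order; for each, take the smallest-labelled available neighbour that still permits 7 edges overall, or leave it unmatched if none does
lex-smallest matching: {0-1, 3-2, 9-11, 12-6, 13-5, 14-21, 15-4}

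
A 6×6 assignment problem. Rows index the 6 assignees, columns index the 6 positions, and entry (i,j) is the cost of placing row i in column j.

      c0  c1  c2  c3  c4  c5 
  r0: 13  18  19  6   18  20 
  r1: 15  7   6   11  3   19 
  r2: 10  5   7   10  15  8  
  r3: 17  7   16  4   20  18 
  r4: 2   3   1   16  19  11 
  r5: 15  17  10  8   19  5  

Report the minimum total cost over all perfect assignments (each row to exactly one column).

optimal assignment: row0→col3 (cost 6), row1→col4 (cost 3), row2→col2 (cost 7), row3→col1 (cost 7), row4→col0 (cost 2), row5→col5 (cost 5)
total = 6 + 3 + 7 + 7 + 2 + 5 = 30

Minimum assignment cost: 30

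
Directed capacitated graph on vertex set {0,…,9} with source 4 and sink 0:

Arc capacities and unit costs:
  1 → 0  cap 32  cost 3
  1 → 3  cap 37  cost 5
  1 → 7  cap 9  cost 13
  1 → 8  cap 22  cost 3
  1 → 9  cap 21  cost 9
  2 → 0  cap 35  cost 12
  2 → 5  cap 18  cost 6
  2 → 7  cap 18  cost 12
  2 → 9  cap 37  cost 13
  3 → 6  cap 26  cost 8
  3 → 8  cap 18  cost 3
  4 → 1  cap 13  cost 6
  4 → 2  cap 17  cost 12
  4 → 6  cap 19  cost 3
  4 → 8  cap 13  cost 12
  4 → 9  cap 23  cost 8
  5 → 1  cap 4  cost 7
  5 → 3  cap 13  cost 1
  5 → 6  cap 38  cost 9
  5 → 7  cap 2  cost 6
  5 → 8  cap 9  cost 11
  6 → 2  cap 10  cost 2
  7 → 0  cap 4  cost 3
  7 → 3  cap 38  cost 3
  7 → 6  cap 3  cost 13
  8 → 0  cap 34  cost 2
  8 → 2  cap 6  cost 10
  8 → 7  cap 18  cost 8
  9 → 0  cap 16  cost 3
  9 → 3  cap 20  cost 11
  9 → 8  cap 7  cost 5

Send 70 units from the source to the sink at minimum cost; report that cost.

Minimum cost for 70 units: 1014

shortest-cost path #1: 4→1→0 push 13 @ unit cost 9 (adds 117)
shortest-cost path #2: 4→9→0 push 16 @ unit cost 11 (adds 176)
shortest-cost path #3: 4→8→0 push 13 @ unit cost 14 (adds 182)
shortest-cost path #4: 4→9→8→0 push 7 @ unit cost 15 (adds 105)
shortest-cost path #5: 4→6→2→0 push 10 @ unit cost 17 (adds 170)
shortest-cost path #6: 4→2→0 push 11 @ unit cost 24 (adds 264)
total cost = 1014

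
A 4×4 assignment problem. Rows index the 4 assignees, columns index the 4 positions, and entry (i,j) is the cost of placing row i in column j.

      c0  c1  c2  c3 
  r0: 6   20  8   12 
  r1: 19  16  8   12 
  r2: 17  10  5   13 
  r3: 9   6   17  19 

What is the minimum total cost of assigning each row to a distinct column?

optimal assignment: row0→col0 (cost 6), row1→col3 (cost 12), row2→col2 (cost 5), row3→col1 (cost 6)
total = 6 + 12 + 5 + 6 = 29

Minimum assignment cost: 29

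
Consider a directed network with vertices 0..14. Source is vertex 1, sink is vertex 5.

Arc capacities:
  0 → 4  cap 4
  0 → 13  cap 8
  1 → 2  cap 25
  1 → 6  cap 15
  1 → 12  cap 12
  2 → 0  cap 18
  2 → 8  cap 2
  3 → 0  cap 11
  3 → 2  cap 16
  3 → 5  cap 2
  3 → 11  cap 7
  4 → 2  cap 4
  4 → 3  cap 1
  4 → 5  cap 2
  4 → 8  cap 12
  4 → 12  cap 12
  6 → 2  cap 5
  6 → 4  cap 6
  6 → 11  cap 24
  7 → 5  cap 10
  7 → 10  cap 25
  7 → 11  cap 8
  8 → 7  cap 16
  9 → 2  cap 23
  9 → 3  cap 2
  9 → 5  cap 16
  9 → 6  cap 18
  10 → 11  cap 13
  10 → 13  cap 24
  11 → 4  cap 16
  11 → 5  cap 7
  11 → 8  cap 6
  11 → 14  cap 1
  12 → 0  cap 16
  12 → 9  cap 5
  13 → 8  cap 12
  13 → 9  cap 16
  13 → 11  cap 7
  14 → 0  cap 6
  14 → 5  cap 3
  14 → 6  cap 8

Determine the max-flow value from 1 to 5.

Maximum flow value: 34

augment #1: 1→6→4→5 bottleneck 2, total now 2
augment #2: 1→6→11→5 bottleneck 7, total now 9
augment #3: 1→12→9→5 bottleneck 5, total now 14
augment #4: 1→2→8→7→5 bottleneck 2, total now 16
augment #5: 1→6→4→3→5 bottleneck 1, total now 17
augment #6: 1→6→11→14→5 bottleneck 1, total now 18
augment #7: 1→2→0→13→9→5 bottleneck 8, total now 26
augment #8: 1→6→4→8→7→5 bottleneck 3, total now 29
augment #9: 1→6→11→8→7→5 bottleneck 1, total now 30
augment #10: 1→2→0→4→8→7→5 bottleneck 4, total now 34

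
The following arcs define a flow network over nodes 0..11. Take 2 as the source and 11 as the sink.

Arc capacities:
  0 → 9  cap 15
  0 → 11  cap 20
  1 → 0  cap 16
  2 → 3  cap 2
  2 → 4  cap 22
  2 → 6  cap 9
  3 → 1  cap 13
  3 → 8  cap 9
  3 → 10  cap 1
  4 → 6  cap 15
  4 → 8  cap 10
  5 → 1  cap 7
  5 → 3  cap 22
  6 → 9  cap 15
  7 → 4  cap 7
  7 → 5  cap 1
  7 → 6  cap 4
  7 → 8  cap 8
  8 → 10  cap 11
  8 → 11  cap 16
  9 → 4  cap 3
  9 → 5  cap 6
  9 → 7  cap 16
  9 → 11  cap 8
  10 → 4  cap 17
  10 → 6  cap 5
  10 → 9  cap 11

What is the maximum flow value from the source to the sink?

Maximum flow value: 27

augment #1: 2→3→8→11 bottleneck 2, total now 2
augment #2: 2→4→8→11 bottleneck 10, total now 12
augment #3: 2→6→9→11 bottleneck 8, total now 20
augment #4: 2→6→9→7→8→11 bottleneck 1, total now 21
augment #5: 2→4→6→9→7→8→11 bottleneck 3, total now 24
augment #6: 2→4→6→9→5→1→0→11 bottleneck 3, total now 27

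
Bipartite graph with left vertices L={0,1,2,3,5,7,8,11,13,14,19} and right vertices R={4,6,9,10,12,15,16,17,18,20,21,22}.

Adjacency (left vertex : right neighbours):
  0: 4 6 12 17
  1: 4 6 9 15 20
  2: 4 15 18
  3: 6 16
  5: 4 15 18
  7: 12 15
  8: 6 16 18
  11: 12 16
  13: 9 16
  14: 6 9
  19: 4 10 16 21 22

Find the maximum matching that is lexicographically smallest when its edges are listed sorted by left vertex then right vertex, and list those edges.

Lex-smallest maximum matching: {(0,17), (1,20), (2,4), (3,6), (5,15), (7,12), (8,18), (11,16), (13,9), (19,10)}

|M| = 10 (so the lex-smallest maximum matching has 10 edges)
process left vertices in ascending order; for each, take the smallest-labelled available neighbour that still permits 10 edges overall, or leave it unmatched if none does
lex-smallest matching: {0-17, 1-20, 2-4, 3-6, 5-15, 7-12, 8-18, 11-16, 13-9, 19-10}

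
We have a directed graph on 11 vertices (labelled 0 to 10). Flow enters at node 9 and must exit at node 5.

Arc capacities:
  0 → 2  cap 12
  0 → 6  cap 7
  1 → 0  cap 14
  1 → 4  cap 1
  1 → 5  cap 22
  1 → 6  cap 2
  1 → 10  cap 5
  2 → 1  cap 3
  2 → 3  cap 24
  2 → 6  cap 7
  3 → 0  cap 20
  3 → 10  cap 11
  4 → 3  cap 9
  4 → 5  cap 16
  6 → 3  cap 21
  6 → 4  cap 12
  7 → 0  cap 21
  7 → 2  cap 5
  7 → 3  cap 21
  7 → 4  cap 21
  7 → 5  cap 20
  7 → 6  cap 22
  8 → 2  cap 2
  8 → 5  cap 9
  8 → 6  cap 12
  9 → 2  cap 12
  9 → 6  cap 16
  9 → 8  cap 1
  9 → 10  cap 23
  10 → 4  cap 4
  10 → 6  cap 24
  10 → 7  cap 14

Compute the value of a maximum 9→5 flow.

Maximum flow value: 34

augment #1: 9→8→5 bottleneck 1, total now 1
augment #2: 9→2→1→5 bottleneck 3, total now 4
augment #3: 9→6→4→5 bottleneck 12, total now 16
augment #4: 9→10→4→5 bottleneck 4, total now 20
augment #5: 9→10→7→5 bottleneck 14, total now 34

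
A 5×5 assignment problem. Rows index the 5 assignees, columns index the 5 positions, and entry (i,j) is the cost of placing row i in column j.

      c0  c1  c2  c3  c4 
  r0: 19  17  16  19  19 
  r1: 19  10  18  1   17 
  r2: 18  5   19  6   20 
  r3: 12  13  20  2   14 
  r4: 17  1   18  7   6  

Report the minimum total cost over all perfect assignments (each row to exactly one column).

Minimum assignment cost: 40

optimal assignment: row0→col2 (cost 16), row1→col3 (cost 1), row2→col1 (cost 5), row3→col0 (cost 12), row4→col4 (cost 6)
total = 16 + 1 + 5 + 12 + 6 = 40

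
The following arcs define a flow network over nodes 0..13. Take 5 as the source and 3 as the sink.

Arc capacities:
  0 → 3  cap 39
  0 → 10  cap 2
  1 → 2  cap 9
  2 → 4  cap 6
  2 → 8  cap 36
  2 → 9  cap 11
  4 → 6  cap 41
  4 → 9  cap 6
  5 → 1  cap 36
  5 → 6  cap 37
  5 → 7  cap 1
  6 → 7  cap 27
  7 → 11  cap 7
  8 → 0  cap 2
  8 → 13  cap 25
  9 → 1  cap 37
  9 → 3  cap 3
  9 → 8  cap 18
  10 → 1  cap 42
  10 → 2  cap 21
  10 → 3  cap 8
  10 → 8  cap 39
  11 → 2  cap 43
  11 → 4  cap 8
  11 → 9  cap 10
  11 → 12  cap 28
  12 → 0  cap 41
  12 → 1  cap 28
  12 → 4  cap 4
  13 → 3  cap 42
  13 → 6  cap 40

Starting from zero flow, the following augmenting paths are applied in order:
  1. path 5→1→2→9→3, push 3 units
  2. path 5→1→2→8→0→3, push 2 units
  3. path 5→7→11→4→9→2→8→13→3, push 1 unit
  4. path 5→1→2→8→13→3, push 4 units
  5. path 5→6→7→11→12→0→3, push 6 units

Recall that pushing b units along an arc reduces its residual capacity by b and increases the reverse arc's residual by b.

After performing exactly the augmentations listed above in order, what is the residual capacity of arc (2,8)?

after path 1 (5→1→2→9→3, push 3): res(2,8)=36
after path 2 (5→1→2→8→0→3, push 2): res(2,8)=34
after path 3 (5→7→11→4→9→2→8→13→3, push 1): res(2,8)=33
after path 4 (5→1→2→8→13→3, push 4): res(2,8)=29
after path 5 (5→6→7→11→12→0→3, push 6): res(2,8)=29

Residual capacity of (2,8): 29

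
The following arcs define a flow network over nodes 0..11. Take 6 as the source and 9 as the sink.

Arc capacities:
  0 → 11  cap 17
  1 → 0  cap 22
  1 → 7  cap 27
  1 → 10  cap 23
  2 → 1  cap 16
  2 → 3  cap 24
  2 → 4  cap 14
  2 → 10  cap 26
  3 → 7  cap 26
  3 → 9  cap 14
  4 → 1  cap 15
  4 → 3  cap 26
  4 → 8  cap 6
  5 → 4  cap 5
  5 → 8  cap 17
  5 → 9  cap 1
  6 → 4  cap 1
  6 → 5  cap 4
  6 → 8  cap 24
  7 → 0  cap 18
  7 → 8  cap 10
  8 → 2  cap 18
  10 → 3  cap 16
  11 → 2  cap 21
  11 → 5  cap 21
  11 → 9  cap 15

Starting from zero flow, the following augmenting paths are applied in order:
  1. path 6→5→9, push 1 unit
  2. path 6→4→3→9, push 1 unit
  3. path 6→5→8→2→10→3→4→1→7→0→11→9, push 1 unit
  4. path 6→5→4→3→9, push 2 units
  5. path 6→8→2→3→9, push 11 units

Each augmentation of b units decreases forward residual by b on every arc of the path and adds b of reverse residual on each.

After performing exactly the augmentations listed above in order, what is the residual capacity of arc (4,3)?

Residual capacity of (4,3): 24

after path 1 (6→5→9, push 1): res(4,3)=26
after path 2 (6→4→3→9, push 1): res(4,3)=25
after path 3 (6→5→8→2→10→3→4→1→7→0→11→9, push 1): res(4,3)=26
after path 4 (6→5→4→3→9, push 2): res(4,3)=24
after path 5 (6→8→2→3→9, push 11): res(4,3)=24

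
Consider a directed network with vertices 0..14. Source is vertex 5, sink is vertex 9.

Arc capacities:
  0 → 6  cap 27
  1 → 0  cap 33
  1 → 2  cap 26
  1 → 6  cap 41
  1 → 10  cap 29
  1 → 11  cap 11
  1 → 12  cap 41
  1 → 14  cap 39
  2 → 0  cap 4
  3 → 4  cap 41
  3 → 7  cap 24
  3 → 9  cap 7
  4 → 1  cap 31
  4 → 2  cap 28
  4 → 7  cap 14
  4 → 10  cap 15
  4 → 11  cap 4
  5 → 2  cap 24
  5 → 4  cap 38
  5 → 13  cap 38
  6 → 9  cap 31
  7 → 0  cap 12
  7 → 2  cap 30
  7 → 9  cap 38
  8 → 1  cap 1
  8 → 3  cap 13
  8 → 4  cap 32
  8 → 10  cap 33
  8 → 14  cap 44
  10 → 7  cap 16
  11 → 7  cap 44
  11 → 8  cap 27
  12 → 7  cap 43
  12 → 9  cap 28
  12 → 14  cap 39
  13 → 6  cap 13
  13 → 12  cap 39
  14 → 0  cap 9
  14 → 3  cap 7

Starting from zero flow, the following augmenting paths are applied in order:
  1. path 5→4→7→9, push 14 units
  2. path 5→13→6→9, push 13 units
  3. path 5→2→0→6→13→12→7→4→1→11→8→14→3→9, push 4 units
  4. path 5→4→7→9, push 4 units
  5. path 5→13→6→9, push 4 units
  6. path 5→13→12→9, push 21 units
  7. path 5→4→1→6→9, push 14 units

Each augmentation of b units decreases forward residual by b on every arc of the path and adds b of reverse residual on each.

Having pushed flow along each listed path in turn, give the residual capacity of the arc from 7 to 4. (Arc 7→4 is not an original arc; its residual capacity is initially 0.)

Residual capacity of (7,4): 14

after path 1 (5→4→7→9, push 14): res(7,4)=14
after path 2 (5→13→6→9, push 13): res(7,4)=14
after path 3 (5→2→0→6→13→12→7→4→1→11→8→14→3→9, push 4): res(7,4)=10
after path 4 (5→4→7→9, push 4): res(7,4)=14
after path 5 (5→13→6→9, push 4): res(7,4)=14
after path 6 (5→13→12→9, push 21): res(7,4)=14
after path 7 (5→4→1→6→9, push 14): res(7,4)=14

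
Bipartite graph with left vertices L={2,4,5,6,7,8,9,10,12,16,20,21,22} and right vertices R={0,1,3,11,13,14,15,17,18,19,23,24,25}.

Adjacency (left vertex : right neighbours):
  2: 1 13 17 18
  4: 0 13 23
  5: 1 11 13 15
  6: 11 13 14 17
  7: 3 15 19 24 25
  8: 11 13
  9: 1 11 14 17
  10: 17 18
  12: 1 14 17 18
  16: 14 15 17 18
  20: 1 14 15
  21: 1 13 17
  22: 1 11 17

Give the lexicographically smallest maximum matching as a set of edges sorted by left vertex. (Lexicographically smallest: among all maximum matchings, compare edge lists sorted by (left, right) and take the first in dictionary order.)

|M| = 9 (so the lex-smallest maximum matching has 9 edges)
process left vertices in ascending order; for each, take the smallest-labelled available neighbour that still permits 9 edges overall, or leave it unmatched if none does
lex-smallest matching: {2-1, 4-0, 5-11, 6-13, 7-3, 9-14, 10-17, 12-18, 16-15}

Lex-smallest maximum matching: {(2,1), (4,0), (5,11), (6,13), (7,3), (9,14), (10,17), (12,18), (16,15)}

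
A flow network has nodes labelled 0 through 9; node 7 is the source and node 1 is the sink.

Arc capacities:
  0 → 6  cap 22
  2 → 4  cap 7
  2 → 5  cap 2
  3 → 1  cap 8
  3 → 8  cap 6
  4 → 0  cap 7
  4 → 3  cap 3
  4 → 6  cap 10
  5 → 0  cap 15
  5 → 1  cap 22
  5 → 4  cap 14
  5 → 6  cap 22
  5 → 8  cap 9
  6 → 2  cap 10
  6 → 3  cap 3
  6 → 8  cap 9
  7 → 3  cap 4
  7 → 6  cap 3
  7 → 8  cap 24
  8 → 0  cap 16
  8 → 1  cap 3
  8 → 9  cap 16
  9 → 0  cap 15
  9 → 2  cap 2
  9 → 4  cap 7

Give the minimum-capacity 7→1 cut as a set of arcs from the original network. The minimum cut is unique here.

Min-cut arcs: {(2,5), (3,1), (8,1)} (total capacity 13)

augment #1: 7→3→1 push 4
augment #2: 7→8→1 push 3
augment #3: 7→6→3→1 push 3
augment #4: 7→8→9→2→5→1 push 2
augment #5: 7→8→9→4→3→1 push 1
max flow = 13; residual-reachable set from 7 gives S-side
cut edges (S→T): {(2,5), (3,1), (8,1)} total cap 13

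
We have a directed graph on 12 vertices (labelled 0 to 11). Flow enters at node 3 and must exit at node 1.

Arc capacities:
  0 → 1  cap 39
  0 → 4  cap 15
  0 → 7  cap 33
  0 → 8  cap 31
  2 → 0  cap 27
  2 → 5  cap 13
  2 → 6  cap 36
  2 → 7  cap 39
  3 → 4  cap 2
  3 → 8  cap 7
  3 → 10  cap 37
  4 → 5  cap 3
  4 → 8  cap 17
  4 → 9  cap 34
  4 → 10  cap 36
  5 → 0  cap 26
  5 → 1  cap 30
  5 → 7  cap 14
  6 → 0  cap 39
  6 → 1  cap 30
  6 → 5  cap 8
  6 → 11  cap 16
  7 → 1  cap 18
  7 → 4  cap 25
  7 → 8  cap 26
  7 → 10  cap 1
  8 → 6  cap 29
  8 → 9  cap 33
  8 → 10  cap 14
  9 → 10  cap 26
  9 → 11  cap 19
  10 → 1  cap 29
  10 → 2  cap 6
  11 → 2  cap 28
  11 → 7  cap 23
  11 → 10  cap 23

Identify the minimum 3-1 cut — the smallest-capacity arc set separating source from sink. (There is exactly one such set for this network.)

augment #1: 3→10→1 push 29
augment #2: 3→4→5→1 push 2
augment #3: 3→8→6→1 push 7
augment #4: 3→10→2→0→1 push 6
max flow = 44; residual-reachable set from 3 gives S-side
cut edges (S→T): {(3,4), (3,8), (10,1), (10,2)} total cap 44

Min-cut arcs: {(3,4), (3,8), (10,1), (10,2)} (total capacity 44)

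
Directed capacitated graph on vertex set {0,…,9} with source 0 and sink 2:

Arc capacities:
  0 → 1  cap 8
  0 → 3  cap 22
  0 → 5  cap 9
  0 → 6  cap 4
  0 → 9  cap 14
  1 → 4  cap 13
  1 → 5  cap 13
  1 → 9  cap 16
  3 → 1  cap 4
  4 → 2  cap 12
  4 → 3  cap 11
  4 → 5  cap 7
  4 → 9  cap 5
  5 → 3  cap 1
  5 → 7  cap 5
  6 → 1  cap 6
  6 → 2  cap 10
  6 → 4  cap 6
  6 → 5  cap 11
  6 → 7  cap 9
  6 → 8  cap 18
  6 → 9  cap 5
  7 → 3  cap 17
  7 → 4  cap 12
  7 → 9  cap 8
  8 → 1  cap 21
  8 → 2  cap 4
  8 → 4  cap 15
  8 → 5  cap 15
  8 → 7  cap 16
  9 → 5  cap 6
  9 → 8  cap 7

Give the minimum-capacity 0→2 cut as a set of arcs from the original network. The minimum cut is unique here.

augment #1: 0→6→2 push 4
augment #2: 0→1→4→2 push 8
augment #3: 0→9→8→2 push 4
augment #4: 0→3→1→4→2 push 4
max flow = 20; residual-reachable set from 0 gives S-side
cut edges (S→T): {(0,6), (4,2), (8,2)} total cap 20

Min-cut arcs: {(0,6), (4,2), (8,2)} (total capacity 20)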